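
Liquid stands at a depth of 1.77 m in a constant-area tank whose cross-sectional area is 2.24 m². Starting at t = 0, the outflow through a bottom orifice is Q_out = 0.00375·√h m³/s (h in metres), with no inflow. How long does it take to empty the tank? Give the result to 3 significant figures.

1590 s

Unsteady balance on liquid volume: A dh/dt = −0.00375 √h.
∫ h^(−1/2) dh = −(0.00375/A) ∫ dt, giving 2√h = 2√h₀ − (0.00375/A) t.
Tank is empty when √h = 0: t_empty = 2A√h₀/0.00375.
t_empty = 2·2.24·√1.77/0.00375 = 4.4800·1.3304/0.00375 = 1589.4 s.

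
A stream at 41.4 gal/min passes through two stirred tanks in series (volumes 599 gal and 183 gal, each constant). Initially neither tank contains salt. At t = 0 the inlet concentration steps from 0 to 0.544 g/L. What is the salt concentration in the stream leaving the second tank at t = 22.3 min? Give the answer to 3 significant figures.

0.378 g/L

Time constants: τᵢ = Vᵢ/Q for each well-mixed tank.
τ₁ = 599/41.4 = 14.469 min; τ₂ = 183/41.4 = 4.4203 min.
Solving the cascade with C₁(0)=C₂(0)=0 gives C₂(t) = C_in[1 − (τ₁ e^(−t/τ₁) − τ₂ e^(−t/τ₂))/(τ₁ − τ₂)].
At t = 22.3: e^(−t/τ₁) = 0.21411, e^(−t/τ₂) = 0.0064420.
C₂ = 0.544·[1 − (14.469·0.21411 − 4.4203·0.0064420)/(10.048)] = 0.544·0.69454 = 0.37783 g/L.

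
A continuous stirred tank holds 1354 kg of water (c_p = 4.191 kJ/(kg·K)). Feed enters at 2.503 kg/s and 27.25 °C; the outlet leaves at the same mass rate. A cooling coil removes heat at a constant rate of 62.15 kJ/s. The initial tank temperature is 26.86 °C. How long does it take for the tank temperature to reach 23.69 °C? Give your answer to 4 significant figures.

460.0 s

Unsteady energy balance on the tank contents: M c_p dT/dt = ṁ c_p (T_in − T) − 62.15.
τ = M/ṁ = 540.951 s; T_ss = T_in − Q̇/(ṁ c_p) = 21.3254 °C.
T(t) = T_ss + (T₀ − T_ss) e^(−t/τ). Set T = 23.69:
e^(−t/τ) = (23.69 − 21.3254)/(26.86 − 21.3254) = 0.427245
t = −540.951 · ln(0.427245) = 460.024 s.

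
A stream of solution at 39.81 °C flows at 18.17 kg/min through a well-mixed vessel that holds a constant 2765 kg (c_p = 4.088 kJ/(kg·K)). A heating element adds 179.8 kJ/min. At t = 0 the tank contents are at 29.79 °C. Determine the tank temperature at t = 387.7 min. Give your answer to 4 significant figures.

41.26 °C

Energy balance: M c_p dT/dt = ṁ c_p (T_in − T) + 179.8.
τ = M/ṁ = 152.174 min; T_ss = T_in + Q̇/(ṁ c_p) = 39.81 + 179.8/(18.17·4.088) = 42.2306 °C.
Integrating: T(t) = T_ss + (T₀ − T_ss) e^(−t/τ).
T(387.7) = 42.2306 + (-12.4406)·e^(−387.7/152.174) = 42.2306 + (-12.4406)·0.0782581 = 41.2570 °C.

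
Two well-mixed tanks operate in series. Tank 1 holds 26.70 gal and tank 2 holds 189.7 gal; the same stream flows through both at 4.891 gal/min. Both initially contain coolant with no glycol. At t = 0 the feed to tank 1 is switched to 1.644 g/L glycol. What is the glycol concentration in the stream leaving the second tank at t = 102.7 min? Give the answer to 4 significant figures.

1.509 g/L

Each tank obeys Vᵢ dCᵢ/dt = Q(Cᵢ₋₁ − Cᵢ), so τᵢ = Vᵢ/Q.
τ₁ = 26.70/4.891 = 5.45901 min; τ₂ = 189.7/4.891 = 38.7855 min.
Solving the cascade with C₁(0)=C₂(0)=0 gives C₂(t) = C_in[1 − (τ₁ e^(−t/τ₁) − τ₂ e^(−t/τ₂))/(τ₁ − τ₂)].
At t = 102.7: e^(−t/τ₁) = 6.75524e-09, e^(−t/τ₂) = 0.0708001.
C₂ = 1.644·[1 − (5.45901·6.75524e-09 − 38.7855·0.0708001)/(-33.3265)] = 1.644·0.917603 = 1.50854 g/L.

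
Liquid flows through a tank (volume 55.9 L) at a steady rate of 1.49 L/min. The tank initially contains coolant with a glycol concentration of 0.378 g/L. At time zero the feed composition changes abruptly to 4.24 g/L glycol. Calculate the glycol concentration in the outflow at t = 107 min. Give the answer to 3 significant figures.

Unsteady species balance (constant V, well mixed): V dC/dt = Q(C_in − C).
So dC/dt = (C_in − C)/τ with τ = V/Q = 55.9/1.49 = 37.517 min.
Integrating: C(t) = C_in + (C₀ − C_in) e^(−t/τ).
C(107) = 4.24 + (0.378 − 4.24)·e^(−107/37.517) = 4.24 + (-3.8620)·0.057725 = 4.0171 g/L.

4.02 g/L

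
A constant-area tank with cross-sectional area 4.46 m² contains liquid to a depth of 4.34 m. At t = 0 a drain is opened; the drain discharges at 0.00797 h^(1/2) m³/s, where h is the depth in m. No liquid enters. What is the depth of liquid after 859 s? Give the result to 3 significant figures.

1.73 m

Mass balance (ρ constant): A dh/dt = −0.00797 √h.
This is separable: 2 d(√h)/dt = −0.00797/A, so √h = √h₀ − (0.00797/(2A)) t.
√h = √4.34 − 0.00797·859/(2·4.46) = 2.0833 − 0.76751 = 1.3158.
h = 1.3158² = 1.7312 m.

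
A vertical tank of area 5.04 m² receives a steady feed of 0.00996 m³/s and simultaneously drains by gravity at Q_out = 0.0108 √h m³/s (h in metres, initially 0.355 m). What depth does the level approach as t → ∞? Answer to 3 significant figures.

0.850 m

A dh/dt = Q_in − 0.0108 √h. Steady state requires inflow = outflow:
Q_in = 0.0108 √h_ss ⇒ √h_ss = 0.00996/0.0108 = 0.92222.
h_ss = 0.92222² = 0.85049 m. (Since h₀ = 0.355 m < h_ss, the level will rise toward this value.)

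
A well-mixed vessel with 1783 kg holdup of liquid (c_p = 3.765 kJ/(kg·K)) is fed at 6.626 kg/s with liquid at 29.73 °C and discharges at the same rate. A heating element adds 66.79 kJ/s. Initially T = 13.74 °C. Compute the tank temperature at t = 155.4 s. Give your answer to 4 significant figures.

21.93 °C

Energy balance: M c_p dT/dt = ṁ c_p (T_in − T) + 66.79.
Rearrange: dT/dt = (T_ss − T)/τ with τ = M/ṁ = 269.091 s and T_ss = T_in + Q̇/(ṁ c_p) = 32.4073 °C.
Integrating: T(t) = T_ss + (T₀ − T_ss) e^(−t/τ).
T(155.4) = 32.4073 + (-18.6673)·e^(−155.4/269.091) = 32.4073 + (-18.6673)·0.561301 = 21.9293 °C.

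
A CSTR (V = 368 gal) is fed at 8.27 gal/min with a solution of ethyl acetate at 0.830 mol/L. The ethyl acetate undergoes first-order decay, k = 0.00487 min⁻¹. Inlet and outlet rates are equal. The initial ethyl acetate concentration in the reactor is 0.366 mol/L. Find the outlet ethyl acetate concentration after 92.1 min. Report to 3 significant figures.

0.657 mol/L

Accumulation = in − out − consumed: V dC/dt = Q C_in − Q C − k V C.
dC/dt = (Q/V) C_in − (Q/V + k) C; effective rate a = Q/V + k = 0.022473 + 0.00487 = 0.027343 min⁻¹.
C_ss = Q C_in/(Q + kV) = 0.68217 mol/L; C(t) = C_ss + (C₀ − C_ss) e^(−a t).
C(92.1) = 0.68217 + (-0.31617)·e^(−0.027343·92.1) = 0.68217 + (-0.31617)·0.080599 = 0.65669 mol/L.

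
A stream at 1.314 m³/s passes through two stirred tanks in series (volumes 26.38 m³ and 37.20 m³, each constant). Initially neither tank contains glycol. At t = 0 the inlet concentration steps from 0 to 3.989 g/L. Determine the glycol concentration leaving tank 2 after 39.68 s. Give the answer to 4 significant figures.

Each tank obeys Vᵢ dCᵢ/dt = Q(Cᵢ₋₁ − Cᵢ), so τᵢ = Vᵢ/Q.
τ₁ = 26.38/1.314 = 20.0761 s; τ₂ = 37.20/1.314 = 28.3105 s.
Tank 1: C₁ = C_in(1 − e^(−t/τ₁)). Tank 2 (τ₁ ≠ τ₂): C₂ = C_in[1 − (τ₁ e^(−t/τ₁) − τ₂ e^(−t/τ₂))/(τ₁ − τ₂)].
At t = 39.68: e^(−t/τ₁) = 0.138556, e^(−t/τ₂) = 0.246203.
C₂ = 3.989·[1 − (20.0761·0.138556 − 28.3105·0.246203)/(-8.23440)] = 3.989·0.491347 = 1.95998 g/L.

1.960 g/L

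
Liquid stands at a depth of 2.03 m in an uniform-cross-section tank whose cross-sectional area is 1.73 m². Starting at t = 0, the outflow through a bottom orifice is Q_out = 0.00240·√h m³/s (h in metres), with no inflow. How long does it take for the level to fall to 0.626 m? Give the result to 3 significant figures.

913 s

Unsteady balance on liquid volume: A dh/dt = −0.00240 √h.
∫ h^(−1/2) dh = −(0.00240/A) ∫ dt, giving 2√h = 2√h₀ − (0.00240/A) t.
t = 2A(√h₀ − √h)/0.00240 = 2·1.73·(√2.03 − √0.626)/0.00240
  = 3.4600 × (1.4248 − 0.79120) / 0.00240 = 913.41 s.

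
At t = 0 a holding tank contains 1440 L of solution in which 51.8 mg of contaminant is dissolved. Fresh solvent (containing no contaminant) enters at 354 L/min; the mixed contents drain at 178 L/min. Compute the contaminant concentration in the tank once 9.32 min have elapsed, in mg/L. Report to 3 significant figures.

Let m(t) be the amount of contaminant. Volume: V(t) = V₀ + (Q_in − Q_out) t = 1440 + 176.00 t; V(9.32) = 3080.3 L.
No contaminant enters, so dm/dt = −Q_out · (m/V).
dm/m = −Q_out dt/(V₀ + 176.00 t); integrating gives ln(m/m₀) = −(Q_out/(Q_in−Q_out)) ln(V/V₀).
m = m₀ (V₀/V)^(Q_out/(Q_in−Q_out)) = 51.8 × (1440/3080.3)^(1.0114) = 24.007 mg.
C = m/V = 24.007/3080.3 = 0.0077938 mg/L.

0.00779 mg/L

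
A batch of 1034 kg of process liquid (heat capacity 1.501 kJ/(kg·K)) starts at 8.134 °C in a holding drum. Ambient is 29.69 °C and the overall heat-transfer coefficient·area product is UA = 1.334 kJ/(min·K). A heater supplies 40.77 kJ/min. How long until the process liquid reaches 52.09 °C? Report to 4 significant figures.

2157 min

Lumped-capacitance energy balance: M c_p dT/dt = UA(T_amb − T) + Q̇.
τ = M c_p/UA = 1163.44 min; T_ss = T_amb + Q̇/UA = 29.69 + 40.77/1.334 = 60.2522 °C.
T(t) = T_ss + (T₀ − T_ss)e^(−t/τ); set T = 52.09:
t = −τ ln[(T − T_ss)/(T₀ − T_ss)] = −1163.44 · ln(0.156610) = 2157.02 min.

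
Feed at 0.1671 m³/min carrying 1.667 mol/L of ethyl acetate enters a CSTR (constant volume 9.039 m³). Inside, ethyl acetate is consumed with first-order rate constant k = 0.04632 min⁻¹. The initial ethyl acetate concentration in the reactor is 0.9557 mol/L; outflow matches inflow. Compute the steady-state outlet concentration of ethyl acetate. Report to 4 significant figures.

V dC/dt = Q(C_in − C) − k V C.
Steady state (dC/dt = 0): C_ss = Q C_in/(Q + kV) = C_in/(1 + kV/Q).
C_ss = 0.1671·1.667/(0.1671 + 0.04632·9.039) = 0.278556/0.585786 = 0.475524 mol/L.

0.4755 mol/L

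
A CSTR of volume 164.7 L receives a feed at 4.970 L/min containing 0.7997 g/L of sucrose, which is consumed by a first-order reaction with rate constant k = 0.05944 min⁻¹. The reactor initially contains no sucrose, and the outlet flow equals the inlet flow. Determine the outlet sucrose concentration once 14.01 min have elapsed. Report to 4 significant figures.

0.1926 g/L

Accumulation = in − out − consumed: V dC/dt = Q C_in − Q C − k V C.
dC/dt = (Q/V) C_in − (Q/V + k) C; effective rate a = Q/V + k = 0.0301761 + 0.05944 = 0.0896161 min⁻¹.
C_ss = Q C_in/(Q + kV) = 0.269280 g/L; C(t) = C_ss + (C₀ − C_ss) e^(−a t).
C(14.01) = 0.269280 + (-0.269280)·e^(−0.0896161·14.01) = 0.269280 + (-0.269280)·0.284927 = 0.192555 g/L.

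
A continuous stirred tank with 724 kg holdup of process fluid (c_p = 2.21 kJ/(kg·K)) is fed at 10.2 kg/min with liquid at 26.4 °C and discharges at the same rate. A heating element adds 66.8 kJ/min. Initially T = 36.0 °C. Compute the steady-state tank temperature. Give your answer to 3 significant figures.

M c_p dT/dt = ṁ c_p (T_in − T) + Q̇.
At steady state dT/dt = 0 ⇒ T_ss = T_in + Q̇/(ṁ c_p) = 26.4 + 66.8/(10.2·2.21) = 29.363 °C.

29.4 °C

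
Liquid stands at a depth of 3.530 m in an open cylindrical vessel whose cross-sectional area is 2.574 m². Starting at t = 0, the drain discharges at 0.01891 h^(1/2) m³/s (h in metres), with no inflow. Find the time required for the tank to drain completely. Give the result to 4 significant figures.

511.5 s

Unsteady balance on liquid volume: A dh/dt = −0.01891 √h.
This is separable: 2 d(√h)/dt = −0.01891/A, so √h = √h₀ − (0.01891/(2A)) t.
Tank is empty when √h = 0: t_empty = 2A√h₀/0.01891.
t_empty = 2·2.574·√3.530/0.01891 = 5.14800·1.87883/0.01891 = 511.487 s.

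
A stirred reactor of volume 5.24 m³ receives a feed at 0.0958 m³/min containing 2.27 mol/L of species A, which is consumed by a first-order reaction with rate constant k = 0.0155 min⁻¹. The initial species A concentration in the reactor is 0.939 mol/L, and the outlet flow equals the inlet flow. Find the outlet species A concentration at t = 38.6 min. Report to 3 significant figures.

1.15 mol/L

Accumulation = in − out − consumed: V dC/dt = Q C_in − Q C − k V C.
dC/dt = (Q/V) C_in − (Q/V + k) C; effective rate a = Q/V + k = 0.018282 + 0.0155 = 0.033782 min⁻¹.
C_ss = Q C_in/(Q + kV) = 1.2285 mol/L; C(t) = C_ss + (C₀ − C_ss) e^(−a t).
C(38.6) = 1.2285 + (-0.28948)·e^(−0.033782·38.6) = 1.2285 + (-0.28948)·0.27144 = 1.1499 mol/L.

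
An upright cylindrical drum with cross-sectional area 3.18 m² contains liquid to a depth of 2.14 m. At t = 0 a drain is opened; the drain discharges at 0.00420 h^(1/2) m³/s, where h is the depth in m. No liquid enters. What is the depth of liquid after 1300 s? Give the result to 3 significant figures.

Unsteady balance on liquid volume: A dh/dt = −0.00420 √h.
This is separable: 2 d(√h)/dt = −0.00420/A, so √h = √h₀ − (0.00420/(2A)) t.
√h = √2.14 − 0.00420·1300/(2·3.18) = 1.4629 − 0.85849 = 0.60438.
h = 0.60438² = 0.36528 m.

0.365 m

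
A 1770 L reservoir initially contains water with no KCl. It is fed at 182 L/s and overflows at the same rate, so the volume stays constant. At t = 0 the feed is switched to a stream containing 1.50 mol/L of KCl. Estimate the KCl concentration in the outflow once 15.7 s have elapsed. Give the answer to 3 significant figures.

1.20 mol/L

Mass balance on the solute (V constant): V dC/dt = Q(C_in − C).
Rewrite as dC/dt + C/τ = C_in/τ, τ = V/Q = 9.7253 s.
Solution: C(t) = C_in + (C₀ − C_in) e^(−t/τ).
C(15.7) = 1.50 + (0 − 1.50)·e^(−15.7/9.7253) = 1.50 + (-1.5000)·0.19902 = 1.2015 mol/L.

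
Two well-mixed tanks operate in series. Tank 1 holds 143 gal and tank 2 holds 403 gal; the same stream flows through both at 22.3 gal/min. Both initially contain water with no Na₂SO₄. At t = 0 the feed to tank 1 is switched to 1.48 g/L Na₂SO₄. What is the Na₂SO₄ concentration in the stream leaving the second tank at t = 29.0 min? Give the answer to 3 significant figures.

1.03 g/L

Time constants: τᵢ = Vᵢ/Q for each well-mixed tank.
τ₁ = 143/22.3 = 6.4126 min; τ₂ = 403/22.3 = 18.072 min.
Tank 1: C₁ = C_in(1 − e^(−t/τ₁)). Tank 2 (τ₁ ≠ τ₂): C₂ = C_in[1 − (τ₁ e^(−t/τ₁) − τ₂ e^(−t/τ₂))/(τ₁ − τ₂)].
At t = 29.0: e^(−t/τ₁) = 0.010863, e^(−t/τ₂) = 0.20095.
C₂ = 1.48·[1 − (6.4126·0.010863 − 18.072·0.20095)/(-11.659)] = 1.48·0.69451 = 1.0279 g/L.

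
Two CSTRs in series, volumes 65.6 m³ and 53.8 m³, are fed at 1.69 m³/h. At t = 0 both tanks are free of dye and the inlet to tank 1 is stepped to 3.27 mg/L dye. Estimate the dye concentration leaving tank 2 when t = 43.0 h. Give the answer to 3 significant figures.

1.13 mg/L

Species balance on tank i: dCᵢ/dt = (Cᵢ₋₁ − Cᵢ)/τᵢ with τᵢ = Vᵢ/Q.
τ₁ = 65.6/1.69 = 38.817 h; τ₂ = 53.8/1.69 = 31.834 h.
Tank 1: C₁ = C_in(1 − e^(−t/τ₁)). Tank 2 (τ₁ ≠ τ₂): C₂ = C_in[1 − (τ₁ e^(−t/τ₁) − τ₂ e^(−t/τ₂))/(τ₁ − τ₂)].
At t = 43.0: e^(−t/τ₁) = 0.33029, e^(−t/τ₂) = 0.25905.
C₂ = 3.27·[1 − (38.817·0.33029 − 31.834·0.25905)/(6.9822)] = 3.27·0.34487 = 1.1277 mg/L.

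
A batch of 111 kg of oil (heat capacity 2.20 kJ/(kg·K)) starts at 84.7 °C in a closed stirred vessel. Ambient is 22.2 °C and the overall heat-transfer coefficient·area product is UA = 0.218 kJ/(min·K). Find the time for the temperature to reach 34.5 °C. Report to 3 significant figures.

Heat balance on the well-mixed liquid: M c_p dT/dt = −UA(T − T_amb).
τ = M c_p/UA = 1120.2 min; T_ss = T_amb = 22.200 °C.
T(t) = T_ss + (T₀ − T_ss)e^(−t/τ); set T = 34.5:
t = −τ ln[(T − T_ss)/(T₀ − T_ss)] = −1120.2 · ln(0.19680) = 1820.9 min.

1820 min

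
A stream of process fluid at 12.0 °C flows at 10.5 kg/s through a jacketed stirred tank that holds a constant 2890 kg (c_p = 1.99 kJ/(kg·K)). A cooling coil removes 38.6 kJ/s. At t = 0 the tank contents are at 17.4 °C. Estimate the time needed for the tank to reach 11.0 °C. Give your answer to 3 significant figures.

M c_p dT/dt = ṁ c_p (T_in − T) − Q̇.
τ = M/ṁ = 275.24 s; T_ss = T_in − Q̇/(ṁ c_p) = 10.153 °C.
T(t) = T_ss + (T₀ − T_ss) e^(−t/τ). Set T = 11.0:
e^(−t/τ) = (11.0 − 10.153)/(17.4 − 10.153) = 0.11692
t = −275.24 · ln(0.11692) = 590.74 s.

591 s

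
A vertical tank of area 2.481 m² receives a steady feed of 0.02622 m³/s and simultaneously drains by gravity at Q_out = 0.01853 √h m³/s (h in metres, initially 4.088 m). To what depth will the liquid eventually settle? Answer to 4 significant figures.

2.002 m

Level balance: A dh/dt = 0.02622 − 0.01853 √h. Setting dh/dt = 0:
Q_in = 0.01853 √h_ss ⇒ √h_ss = 0.02622/0.01853 = 1.41500.
h_ss = 1.41500² = 2.00223 m. (Since h₀ = 4.088 m > h_ss, the level will fall toward this value.)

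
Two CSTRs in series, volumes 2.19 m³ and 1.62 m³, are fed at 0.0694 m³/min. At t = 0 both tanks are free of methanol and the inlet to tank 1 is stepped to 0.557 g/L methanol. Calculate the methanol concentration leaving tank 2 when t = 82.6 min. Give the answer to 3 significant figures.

Each tank obeys Vᵢ dCᵢ/dt = Q(Cᵢ₋₁ − Cᵢ), so τᵢ = Vᵢ/Q.
τ₁ = 2.19/0.0694 = 31.556 min; τ₂ = 1.62/0.0694 = 23.343 min.
Tank 1: C₁ = C_in(1 − e^(−t/τ₁)). Tank 2 (τ₁ ≠ τ₂): C₂ = C_in[1 − (τ₁ e^(−t/τ₁) − τ₂ e^(−t/τ₂))/(τ₁ − τ₂)].
At t = 82.6: e^(−t/τ₁) = 0.072981, e^(−t/τ₂) = 0.029056.
C₂ = 0.557·[1 − (31.556·0.072981 − 23.343·0.029056)/(8.2133)] = 0.557·0.80218 = 0.44681 g/L.

0.447 g/L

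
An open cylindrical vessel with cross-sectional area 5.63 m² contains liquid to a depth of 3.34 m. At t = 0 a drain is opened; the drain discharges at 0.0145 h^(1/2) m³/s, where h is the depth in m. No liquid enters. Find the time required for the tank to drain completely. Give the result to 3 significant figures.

1420 s

Accumulation of liquid (constant cross-section A): A dh/dt = −0.0145 √h.
Separate and integrate: 2(√h − √h₀) = −(0.0145/A) t.
Set h = 0: 2√h₀ = (0.0145/A) t_empty ⇒ t_empty = 2A√h₀/0.0145.
t_empty = 2·5.63·√3.34/0.0145 = 11.260·1.8276/0.0145 = 1419.2 s.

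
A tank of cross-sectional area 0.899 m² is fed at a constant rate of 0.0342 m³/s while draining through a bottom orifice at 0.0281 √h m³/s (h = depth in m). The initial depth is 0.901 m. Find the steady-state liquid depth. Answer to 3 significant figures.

1.48 m

Level balance: A dh/dt = 0.0342 − 0.0281 √h. Setting dh/dt = 0:
Q_in = 0.0281 √h_ss ⇒ √h_ss = 0.0342/0.0281 = 1.2171.
h_ss = 1.2171² = 1.4813 m. (Since h₀ = 0.901 m < h_ss, the level will rise toward this value.)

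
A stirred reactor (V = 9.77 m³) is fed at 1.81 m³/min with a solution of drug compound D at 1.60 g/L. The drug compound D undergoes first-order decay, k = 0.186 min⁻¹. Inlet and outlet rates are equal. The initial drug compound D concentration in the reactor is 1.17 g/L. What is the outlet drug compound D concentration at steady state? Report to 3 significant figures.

Accumulation = in − out − consumed: V dC/dt = Q C_in − Q C − k V C.
Steady state (dC/dt = 0): C_ss = Q C_in/(Q + kV) = C_in/(1 + kV/Q).
C_ss = 1.81·1.60/(1.81 + 0.186·9.77) = 2.8960/3.6272 = 0.79841 g/L.

0.798 g/L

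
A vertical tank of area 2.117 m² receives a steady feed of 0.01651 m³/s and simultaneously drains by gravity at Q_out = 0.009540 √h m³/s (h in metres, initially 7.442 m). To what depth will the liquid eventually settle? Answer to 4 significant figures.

A dh/dt = Q_in − 0.009540 √h. Steady state requires inflow = outflow:
Q_in = 0.009540 √h_ss ⇒ √h_ss = 0.01651/0.009540 = 1.73061.
h_ss = 1.73061² = 2.99500 m. (Since h₀ = 7.442 m > h_ss, the level will fall toward this value.)

2.995 m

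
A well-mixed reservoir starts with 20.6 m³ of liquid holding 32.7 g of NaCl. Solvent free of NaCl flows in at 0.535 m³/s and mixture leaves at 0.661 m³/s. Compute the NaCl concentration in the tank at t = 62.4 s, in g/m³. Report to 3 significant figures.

0.206 g/m³

Total volume: dV/dt = Q_in − Q_out = -0.12600 m³/s, so V(t) = 20.6 − 0.12600 t and V(62.4) = 12.738 m³.
Solute balance: dm/dt = 0 − Q_out C = −Q_out m/V(t).
Separate: dm/m = −Q_out dt/V(t) ⇒ ln(m/m₀) = −(Q_out/(Q_in−Q_out)) ln(V/V₀).
m = m₀ (V₀/V)^(Q_out/(Q_in−Q_out)) = 32.7 × (20.6/12.738)^(-5.2460) = 2.6259 g.
C = m/V = 2.6259/12.738 = 0.20616 g/m³.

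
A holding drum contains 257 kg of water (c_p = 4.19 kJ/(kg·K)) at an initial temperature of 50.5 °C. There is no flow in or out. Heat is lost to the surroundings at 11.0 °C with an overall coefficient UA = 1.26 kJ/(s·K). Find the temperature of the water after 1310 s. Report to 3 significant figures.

Heat balance on the well-mixed liquid: M c_p dT/dt = −UA(T − T_amb).
dT/dt = (T_ss − T)/τ with T_ss = T_amb = 11.000 °C, τ = M c_p/UA = 257·4.19/1.26 = 854.63 s.
Integrating: T(t) = T_ss + (T₀ − T_ss) e^(−t/τ).
T(1310) = 11.000 + (39.500)·0.21592 = 19.529 °C.

19.5 °C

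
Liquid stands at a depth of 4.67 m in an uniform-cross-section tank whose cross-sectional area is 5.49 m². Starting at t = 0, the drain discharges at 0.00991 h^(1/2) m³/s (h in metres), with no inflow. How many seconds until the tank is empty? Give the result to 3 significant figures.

A dh/dt = −Q_out = −0.00991 √h.
Separate and integrate: 2(√h − √h₀) = −(0.00991/A) t.
Set h = 0: 2√h₀ = (0.00991/A) t_empty ⇒ t_empty = 2A√h₀/0.00991.
t_empty = 2·5.49·√4.67/0.00991 = 10.980·2.1610/0.00991 = 2394.3 s.

2390 s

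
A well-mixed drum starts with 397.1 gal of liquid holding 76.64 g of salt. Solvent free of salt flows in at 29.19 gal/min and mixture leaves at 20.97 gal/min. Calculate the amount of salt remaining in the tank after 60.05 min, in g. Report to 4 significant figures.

9.760 g

Total volume: dV/dt = Q_in − Q_out = 8.22000 gal/min, so V(t) = 397.1 + 8.22000 t and V(60.05) = 890.711 gal.
No salt enters, so dm/dt = −Q_out · (m/V).
Separate: dm/m = −Q_out dt/V(t) ⇒ ln(m/m₀) = −(Q_out/(Q_in−Q_out)) ln(V/V₀).
m = m₀ (V₀/V)^(Q_out/(Q_in−Q_out)) = 76.64 × (397.1/890.711)^(2.55109) = 9.75972 g.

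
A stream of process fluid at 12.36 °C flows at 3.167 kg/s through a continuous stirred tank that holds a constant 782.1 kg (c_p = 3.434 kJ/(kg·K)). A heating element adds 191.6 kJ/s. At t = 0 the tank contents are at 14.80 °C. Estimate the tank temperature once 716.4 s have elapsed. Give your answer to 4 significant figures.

29.14 °C

M c_p dT/dt = ṁ c_p (T_in − T) + Q̇.
Rearrange: dT/dt = (T_ss − T)/τ with τ = M/ṁ = 246.953 s and T_ss = T_in + Q̇/(ṁ c_p) = 29.9776 °C.
This is linear first-order; T(t) = T_ss + (T₀ − T_ss) e^(−t/τ).
T(716.4) = 29.9776 + (-15.1776)·e^(−716.4/246.953) = 29.9776 + (-15.1776)·0.0549706 = 29.1433 °C.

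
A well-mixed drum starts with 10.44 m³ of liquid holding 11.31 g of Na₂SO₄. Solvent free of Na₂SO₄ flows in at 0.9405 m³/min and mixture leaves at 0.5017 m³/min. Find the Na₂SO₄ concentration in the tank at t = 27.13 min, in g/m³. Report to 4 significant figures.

0.2121 g/m³

Let m(t) be the amount of Na₂SO₄. Volume: V(t) = V₀ + (Q_in − Q_out) t = 10.44 + 0.438800 t; V(27.13) = 22.3446 m³.
Solute balance: dm/dt = 0 − Q_out C = −Q_out m/V(t).
dm/m = −Q_out dt/(V₀ + 0.438800 t); integrating gives ln(m/m₀) = −(Q_out/(Q_in−Q_out)) ln(V/V₀).
m = m₀ (V₀/V)^(Q_out/(Q_in−Q_out)) = 11.31 × (10.44/22.3446)^(1.14335) = 4.73825 g.
C = m/V = 4.73825/22.3446 = 0.212053 g/m³.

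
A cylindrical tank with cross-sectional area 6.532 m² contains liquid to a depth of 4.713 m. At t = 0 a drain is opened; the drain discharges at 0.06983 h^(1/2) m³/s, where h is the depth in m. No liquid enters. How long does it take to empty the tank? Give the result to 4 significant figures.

With no inflow, A dh/dt = −0.06983 √h.
Separate and integrate: 2(√h − √h₀) = −(0.06983/A) t.
Set h = 0: 2√h₀ = (0.06983/A) t_empty ⇒ t_empty = 2A√h₀/0.06983.
t_empty = 2·6.532·√4.713/0.06983 = 13.0640·2.17094/0.06983 = 406.147 s.

406.1 s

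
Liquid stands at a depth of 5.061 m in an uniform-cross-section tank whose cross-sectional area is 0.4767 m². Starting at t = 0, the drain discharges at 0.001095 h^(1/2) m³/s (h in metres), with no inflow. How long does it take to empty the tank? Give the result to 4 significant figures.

1959 s

Volume balance on the tank: A dh/dt = −0.001095 √h.
Separate and integrate: 2(√h − √h₀) = −(0.001095/A) t.
Tank is empty when √h = 0: t_empty = 2A√h₀/0.001095.
t_empty = 2·0.4767·√5.061/0.001095 = 0.953400·2.24967/0.001095 = 1958.75 s.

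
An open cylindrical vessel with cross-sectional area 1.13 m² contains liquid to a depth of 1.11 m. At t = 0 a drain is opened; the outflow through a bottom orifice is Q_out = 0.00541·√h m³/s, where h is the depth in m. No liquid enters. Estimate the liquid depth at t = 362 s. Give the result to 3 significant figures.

0.0350 m

With no inflow, A dh/dt = −0.00541 √h.
∫ h^(−1/2) dh = −(0.00541/A) ∫ dt, giving 2√h = 2√h₀ − (0.00541/A) t.
√h = √1.11 − 0.00541·362/(2·1.13) = 1.0536 − 0.86656 = 0.18701.
h = 0.18701² = 0.034972 m.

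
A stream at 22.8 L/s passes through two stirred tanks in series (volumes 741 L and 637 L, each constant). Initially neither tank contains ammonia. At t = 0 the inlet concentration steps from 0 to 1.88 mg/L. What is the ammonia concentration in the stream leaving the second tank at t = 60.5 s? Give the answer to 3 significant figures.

Time constants: τᵢ = Vᵢ/Q for each well-mixed tank.
τ₁ = 741/22.8 = 32.500 s; τ₂ = 637/22.8 = 27.939 s.
Tank 1: C₁ = C_in(1 − e^(−t/τ₁)). Tank 2 (τ₁ ≠ τ₂): C₂ = C_in[1 − (τ₁ e^(−t/τ₁) − τ₂ e^(−t/τ₂))/(τ₁ − τ₂)].
At t = 60.5: e^(−t/τ₁) = 0.15543, e^(−t/τ₂) = 0.11470.
C₂ = 1.88·[1 − (32.500·0.15543 − 27.939·0.11470)/(4.5614)] = 1.88·0.59506 = 1.1187 mg/L.

1.12 mg/L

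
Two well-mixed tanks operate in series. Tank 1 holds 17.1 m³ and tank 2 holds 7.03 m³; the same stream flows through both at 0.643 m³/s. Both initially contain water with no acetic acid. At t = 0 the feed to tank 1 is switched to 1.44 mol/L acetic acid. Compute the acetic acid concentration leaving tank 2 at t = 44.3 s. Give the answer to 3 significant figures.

Species balance on tank i: dCᵢ/dt = (Cᵢ₋₁ − Cᵢ)/τᵢ with τᵢ = Vᵢ/Q.
τ₁ = 17.1/0.643 = 26.594 s; τ₂ = 7.03/0.643 = 10.933 s.
Tank 1: C₁ = C_in(1 − e^(−t/τ₁)). Tank 2 (τ₁ ≠ τ₂): C₂ = C_in[1 − (τ₁ e^(−t/τ₁) − τ₂ e^(−t/τ₂))/(τ₁ − τ₂)].
At t = 44.3: e^(−t/τ₁) = 0.18904, e^(−t/τ₂) = 0.017389.
C₂ = 1.44·[1 − (26.594·0.18904 − 10.933·0.017389)/(15.661)] = 1.44·0.69112 = 0.99522 mol/L.

0.995 mol/L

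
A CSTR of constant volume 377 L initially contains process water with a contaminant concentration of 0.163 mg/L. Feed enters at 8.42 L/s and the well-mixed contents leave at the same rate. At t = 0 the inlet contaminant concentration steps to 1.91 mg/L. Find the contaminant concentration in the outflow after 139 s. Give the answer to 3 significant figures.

Transient balance on the dissolved component: V dC/dt = Q(C_in − C).
Time constant τ = V/Q = 377/8.42 = 44.774 s.
C approaches C_in exponentially: C(t) = C_in + (C₀ − C_in) e^(−t/τ).
C(139) = 1.91 + (0.163 − 1.91)·e^(−139/44.774) = 1.91 + (-1.7470)·0.044849 = 1.8316 mg/L.

1.83 mg/L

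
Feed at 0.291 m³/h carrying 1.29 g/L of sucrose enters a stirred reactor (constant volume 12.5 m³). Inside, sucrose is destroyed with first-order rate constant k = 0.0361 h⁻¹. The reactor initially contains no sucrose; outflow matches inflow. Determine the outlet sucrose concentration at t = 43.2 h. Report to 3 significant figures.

0.467 g/L

V dC/dt = Q(C_in − C) − k V C.
dC/dt = (Q/V) C_in − (Q/V + k) C; effective rate a = Q/V + k = 0.023280 + 0.0361 = 0.059380 h⁻¹.
C_ss = Q C_in/(Q + kV) = 0.50575 g/L; C(t) = C_ss + (C₀ − C_ss) e^(−a t).
C(43.2) = 0.50575 + (-0.50575)·e^(−0.059380·43.2) = 0.50575 + (-0.50575)·0.076903 = 0.46685 g/L.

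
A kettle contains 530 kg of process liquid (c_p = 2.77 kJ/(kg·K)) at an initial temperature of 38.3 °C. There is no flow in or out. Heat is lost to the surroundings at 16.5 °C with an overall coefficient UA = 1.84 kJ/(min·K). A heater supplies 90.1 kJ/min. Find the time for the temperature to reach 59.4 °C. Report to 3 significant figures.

1200 min

First-law balance (no shaft work): M c_p dT/dt = −UA(T − T_amb) + Q̇.
τ = M c_p/UA = 797.88 min; T_ss = T_amb + Q̇/UA = 16.5 + 90.1/1.84 = 65.467 °C.
T(t) = T_ss + (T₀ − T_ss)e^(−t/τ); set T = 59.4:
t = −τ ln[(T − T_ss)/(T₀ − T_ss)] = −797.88 · ln(0.22333) = 1196.1 min.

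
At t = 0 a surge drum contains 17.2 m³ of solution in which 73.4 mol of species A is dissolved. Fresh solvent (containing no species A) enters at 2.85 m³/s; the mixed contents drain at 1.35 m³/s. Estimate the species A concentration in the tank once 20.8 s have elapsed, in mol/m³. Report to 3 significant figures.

0.598 mol/m³

Total volume: dV/dt = Q_in − Q_out = 1.5000 m³/s, so V(t) = 17.2 + 1.5000 t and V(20.8) = 48.400 m³.
Solute balance: dm/dt = 0 − Q_out C = −Q_out m/V(t).
Separate: dm/m = −Q_out dt/V(t) ⇒ ln(m/m₀) = −(Q_out/(Q_in−Q_out)) ln(V/V₀).
m = m₀ (V₀/V)^(Q_out/(Q_in−Q_out)) = 73.4 × (17.2/48.400)^(0.90000) = 28.927 mol.
C = m/V = 28.927/48.400 = 0.59768 mol/m³.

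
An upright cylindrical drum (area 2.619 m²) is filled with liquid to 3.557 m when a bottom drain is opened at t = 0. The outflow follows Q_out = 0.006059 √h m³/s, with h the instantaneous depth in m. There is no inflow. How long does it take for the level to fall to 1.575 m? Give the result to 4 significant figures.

545.5 s

Accumulation of liquid (constant cross-section A): A dh/dt = −0.006059 √h.
Separate and integrate: 2(√h − √h₀) = −(0.006059/A) t.
t = 2A(√h₀ − √h)/0.006059 = 2·2.619·(√3.557 − √1.575)/0.006059
  = 5.23800 × (1.88600 − 1.25499) / 0.006059 = 545.508 s.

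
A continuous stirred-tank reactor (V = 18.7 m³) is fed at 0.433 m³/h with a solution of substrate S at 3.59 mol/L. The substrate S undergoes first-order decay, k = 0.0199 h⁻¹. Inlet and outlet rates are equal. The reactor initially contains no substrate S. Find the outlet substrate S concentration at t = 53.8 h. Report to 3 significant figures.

1.74 mol/L

Species balance: V dC/dt = Q C_in − Q C − k V C.
dC/dt = (Q/V) C_in − (Q/V + k) C; effective rate a = Q/V + k = 0.023155 + 0.0199 = 0.043055 h⁻¹.
C_ss = Q C_in/(Q + kV) = 1.9307 mol/L; C(t) = C_ss + (C₀ − C_ss) e^(−a t).
C(53.8) = 1.9307 + (-1.9307)·e^(−0.043055·53.8) = 1.9307 + (-1.9307)·0.098632 = 1.7403 mol/L.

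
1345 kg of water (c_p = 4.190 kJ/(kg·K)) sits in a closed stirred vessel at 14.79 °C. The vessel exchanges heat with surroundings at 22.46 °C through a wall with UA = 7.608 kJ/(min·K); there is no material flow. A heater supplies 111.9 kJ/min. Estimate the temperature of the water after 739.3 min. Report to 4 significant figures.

Lumped-capacitance energy balance: M c_p dT/dt = UA(T_amb − T) + Q̇.
dT/dt = (T_ss − T)/τ with T_ss = T_amb + Q̇/UA = 22.46 + 111.9/7.608 = 37.1682 °C, τ = M c_p/UA = 1345·4.190/7.608 = 740.740 min.
This is linear first-order; T(t) = T_ss + (T₀ − T_ss) e^(−t/τ).
T(739.3) = 37.1682 + (-22.3782)·0.368595 = 28.9197 °C.

28.92 °C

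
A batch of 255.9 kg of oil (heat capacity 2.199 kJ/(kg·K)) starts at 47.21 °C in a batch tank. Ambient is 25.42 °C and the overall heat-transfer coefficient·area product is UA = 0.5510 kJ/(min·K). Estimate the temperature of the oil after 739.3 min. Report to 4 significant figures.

35.99 °C

M c_p dT/dt = −UA(T − T_amb).
dT/dt = (T_ss − T)/τ with T_ss = T_amb = 25.4200 °C, τ = M c_p/UA = 255.9·2.199/0.5510 = 1021.28 min.
Solution: T(t) = T_ss + (T₀ − T_ss) e^(−t/τ).
T(739.3) = 25.4200 + (21.7900)·0.484859 = 35.9851 °C.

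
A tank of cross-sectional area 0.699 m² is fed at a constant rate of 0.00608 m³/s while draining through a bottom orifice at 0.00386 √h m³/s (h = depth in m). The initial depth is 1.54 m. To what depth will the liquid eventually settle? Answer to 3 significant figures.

A dh/dt = Q_in − 0.00386 √h. Steady state requires inflow = outflow:
Q_in = 0.00386 √h_ss ⇒ √h_ss = 0.00608/0.00386 = 1.5751.
h_ss = 1.5751² = 2.4810 m. (Since h₀ = 1.54 m < h_ss, the level will rise toward this value.)

2.48 m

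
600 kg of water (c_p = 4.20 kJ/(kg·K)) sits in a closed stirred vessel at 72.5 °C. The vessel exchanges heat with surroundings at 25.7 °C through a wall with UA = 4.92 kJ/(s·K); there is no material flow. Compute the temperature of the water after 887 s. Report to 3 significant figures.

Lumped-capacitance energy balance: M c_p dT/dt = UA(T_amb − T).
dT/dt = (T_ss − T)/τ with T_ss = T_amb = 25.700 °C, τ = M c_p/UA = 600·4.20/4.92 = 512.20 s.
T approaches T_ss exponentially: T(t) = T_ss + (T₀ − T_ss) e^(−t/τ).
T(887) = 25.700 + (46.800)·0.17697 = 33.982 °C.

34.0 °C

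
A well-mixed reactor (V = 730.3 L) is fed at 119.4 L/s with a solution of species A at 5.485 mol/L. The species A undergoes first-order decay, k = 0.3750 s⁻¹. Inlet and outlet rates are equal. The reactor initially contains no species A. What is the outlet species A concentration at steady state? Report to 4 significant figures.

1.665 mol/L

V dC/dt = Q(C_in − C) − k V C.
At steady state: 0 = Q C_in − (Q + kV) C_ss, so C_ss = Q C_in/(Q + kV).
C_ss = 119.4·5.485/(119.4 + 0.3750·730.3) = 654.909/393.262 = 1.66532 mol/L.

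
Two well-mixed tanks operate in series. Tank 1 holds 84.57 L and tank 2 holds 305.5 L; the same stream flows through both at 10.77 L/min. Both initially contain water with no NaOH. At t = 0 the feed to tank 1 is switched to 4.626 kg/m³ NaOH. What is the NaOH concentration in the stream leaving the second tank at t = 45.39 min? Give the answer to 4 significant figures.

Species balance on tank i: dCᵢ/dt = (Cᵢ₋₁ − Cᵢ)/τᵢ with τᵢ = Vᵢ/Q.
τ₁ = 84.57/10.77 = 7.85237 min; τ₂ = 305.5/10.77 = 28.3658 min.
Solving the cascade with C₁(0)=C₂(0)=0 gives C₂(t) = C_in[1 − (τ₁ e^(−t/τ₁) − τ₂ e^(−t/τ₂))/(τ₁ − τ₂)].
At t = 45.39: e^(−t/τ₁) = 0.00308741, e^(−t/τ₂) = 0.201863.
C₂ = 4.626·[1 − (7.85237·0.00308741 − 28.3658·0.201863)/(-20.5135)] = 4.626·0.722047 = 3.34019 kg/m³.

3.340 kg/m³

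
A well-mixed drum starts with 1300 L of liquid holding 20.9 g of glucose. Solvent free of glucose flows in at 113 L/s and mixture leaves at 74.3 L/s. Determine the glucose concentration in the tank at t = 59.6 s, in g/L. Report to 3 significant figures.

0.000817 g/L

Let m(t) be the amount of glucose. Volume: V(t) = V₀ + (Q_in − Q_out) t = 1300 + 38.700 t; V(59.6) = 3606.5 L.
Solute balance: dm/dt = 0 − Q_out C = −Q_out m/V(t).
Separate: dm/m = −Q_out dt/V(t) ⇒ ln(m/m₀) = −(Q_out/(Q_in−Q_out)) ln(V/V₀).
m = m₀ (V₀/V)^(Q_out/(Q_in−Q_out)) = 20.9 × (1300/3606.5)^(1.9199) = 2.9468 g.
C = m/V = 2.9468/3606.5 = 0.00081708 g/L.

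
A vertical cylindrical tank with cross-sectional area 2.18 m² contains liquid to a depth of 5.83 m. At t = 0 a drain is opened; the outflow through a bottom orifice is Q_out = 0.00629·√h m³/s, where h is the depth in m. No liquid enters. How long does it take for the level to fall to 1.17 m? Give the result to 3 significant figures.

With no inflow, A dh/dt = −0.00629 √h.
∫ h^(−1/2) dh = −(0.00629/A) ∫ dt, giving 2√h = 2√h₀ − (0.00629/A) t.
t = 2A(√h₀ − √h)/0.00629 = 2·2.18·(√5.83 − √1.17)/0.00629
  = 4.3600 × (2.4145 − 1.0817) / 0.00629 = 923.90 s.

924 s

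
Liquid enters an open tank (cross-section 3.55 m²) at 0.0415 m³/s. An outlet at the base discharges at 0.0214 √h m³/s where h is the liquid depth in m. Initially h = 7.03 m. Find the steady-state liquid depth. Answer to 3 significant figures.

3.76 m

Level balance: A dh/dt = 0.0415 − 0.0214 √h. Setting dh/dt = 0:
Q_in = 0.0214 √h_ss ⇒ √h_ss = 0.0415/0.0214 = 1.9393.
h_ss = 1.9393² = 3.7607 m. (Since h₀ = 7.03 m > h_ss, the level will fall toward this value.)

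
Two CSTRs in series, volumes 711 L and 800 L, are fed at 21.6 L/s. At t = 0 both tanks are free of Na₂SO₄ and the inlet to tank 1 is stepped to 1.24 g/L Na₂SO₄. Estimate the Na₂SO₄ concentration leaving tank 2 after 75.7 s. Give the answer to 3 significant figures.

0.790 g/L

Time constants: τᵢ = Vᵢ/Q for each well-mixed tank.
τ₁ = 711/21.6 = 32.917 s; τ₂ = 800/21.6 = 37.037 s.
Tank 1: C₁ = C_in(1 − e^(−t/τ₁)). Tank 2 (τ₁ ≠ τ₂): C₂ = C_in[1 − (τ₁ e^(−t/τ₁) − τ₂ e^(−t/τ₂))/(τ₁ − τ₂)].
At t = 75.7: e^(−t/τ₁) = 0.10028, e^(−t/τ₂) = 0.12952.
C₂ = 1.24·[1 − (32.917·0.10028 − 37.037·0.12952)/(-4.1204)] = 1.24·0.63690 = 0.78975 g/L.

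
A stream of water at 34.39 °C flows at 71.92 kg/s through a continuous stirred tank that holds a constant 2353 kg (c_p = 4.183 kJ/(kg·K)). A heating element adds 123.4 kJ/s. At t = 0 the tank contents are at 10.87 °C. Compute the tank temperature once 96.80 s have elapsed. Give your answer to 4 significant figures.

M c_p dT/dt = ṁ c_p (T_in − T) + Q̇.
Rearrange: dT/dt = (T_ss − T)/τ with τ = M/ṁ = 32.7169 s and T_ss = T_in + Q̇/(ṁ c_p) = 34.8002 °C.
Solution: T(t) = T_ss + (T₀ − T_ss) e^(−t/τ).
T(96.80) = 34.8002 + (-23.9302)·e^(−96.80/32.7169) = 34.8002 + (-23.9302)·0.0518856 = 33.5586 °C.

33.56 °C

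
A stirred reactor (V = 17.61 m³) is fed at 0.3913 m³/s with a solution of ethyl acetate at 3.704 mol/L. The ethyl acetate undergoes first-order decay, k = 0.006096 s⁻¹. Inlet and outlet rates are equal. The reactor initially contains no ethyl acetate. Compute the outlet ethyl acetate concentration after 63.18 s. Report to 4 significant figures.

Species balance: V dC/dt = Q C_in − Q C − k V C.
This is linear with rate a = Q/V + k = 0.0283163 s⁻¹.
C_ss = Q C_in/(Q + kV) = 2.90659 mol/L; C(t) = C_ss + (C₀ − C_ss) e^(−a t).
C(63.18) = 2.90659 + (-2.90659)·e^(−0.0283163·63.18) = 2.90659 + (-2.90659)·0.167123 = 2.42084 mol/L.

2.421 mol/L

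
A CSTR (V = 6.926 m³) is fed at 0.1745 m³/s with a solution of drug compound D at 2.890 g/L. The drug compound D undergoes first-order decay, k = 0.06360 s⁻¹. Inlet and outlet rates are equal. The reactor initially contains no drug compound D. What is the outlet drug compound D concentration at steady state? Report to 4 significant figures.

0.8200 g/L

Species balance: V dC/dt = Q C_in − Q C − k V C.
At steady state: 0 = Q C_in − (Q + kV) C_ss, so C_ss = Q C_in/(Q + kV).
C_ss = 0.1745·2.890/(0.1745 + 0.06360·6.926) = 0.504305/0.614994 = 0.820017 g/L.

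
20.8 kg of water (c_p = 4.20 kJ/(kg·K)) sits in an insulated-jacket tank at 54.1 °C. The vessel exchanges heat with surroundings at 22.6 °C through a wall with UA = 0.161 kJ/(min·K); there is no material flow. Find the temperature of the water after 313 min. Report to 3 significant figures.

Lumped-capacitance energy balance: M c_p dT/dt = UA(T_amb − T).
dT/dt = (T_ss − T)/τ with T_ss = T_amb = 22.600 °C, τ = M c_p/UA = 20.8·4.20/0.161 = 542.61 min.
This is linear first-order; T(t) = T_ss + (T₀ − T_ss) e^(−t/τ).
T(313) = 22.600 + (31.500)·0.56167 = 40.293 °C.

40.3 °C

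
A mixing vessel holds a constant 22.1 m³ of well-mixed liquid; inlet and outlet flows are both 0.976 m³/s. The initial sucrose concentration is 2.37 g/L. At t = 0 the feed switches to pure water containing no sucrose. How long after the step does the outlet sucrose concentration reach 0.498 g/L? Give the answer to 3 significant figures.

35.3 s

Mass balance on the solute (V constant): V dC/dt = Q(C_in − C), so τ = V/Q = 22.643 s.
C(t) = C_in + (C₀ − C_in) e^(−t/τ). Set C = 0.498 and solve for t:
e^(−t/τ) = (C − C_in)/(C₀ − C_in) = (0.498 − 0)/(2.37 − 0) = 0.21013
t = −τ ln(…) = 22.643 × 1.5600 = 35.325 s.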